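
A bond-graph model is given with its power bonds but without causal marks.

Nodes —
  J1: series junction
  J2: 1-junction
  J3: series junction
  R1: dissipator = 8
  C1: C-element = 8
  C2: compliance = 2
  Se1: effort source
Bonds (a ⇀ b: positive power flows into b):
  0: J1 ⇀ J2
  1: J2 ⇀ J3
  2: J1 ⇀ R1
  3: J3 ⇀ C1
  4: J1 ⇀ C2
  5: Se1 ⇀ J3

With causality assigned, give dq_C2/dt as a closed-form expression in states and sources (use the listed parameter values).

dq_C2/dt = E_Se1/8 - q_C1/64 - q_C2/16

#5 stroke→J3  (Se1 (Se) sets effort on bond)
#3 stroke→J3  (C1 integral (e out))
#1 stroke→J2  (only one flow-in slot at J3)
#0 stroke→J1  (closing 1-jn rule on J2)
#4 stroke→J1  (C2 integral (e out))
#2 stroke→R1  (closing 1-jn rule on J1)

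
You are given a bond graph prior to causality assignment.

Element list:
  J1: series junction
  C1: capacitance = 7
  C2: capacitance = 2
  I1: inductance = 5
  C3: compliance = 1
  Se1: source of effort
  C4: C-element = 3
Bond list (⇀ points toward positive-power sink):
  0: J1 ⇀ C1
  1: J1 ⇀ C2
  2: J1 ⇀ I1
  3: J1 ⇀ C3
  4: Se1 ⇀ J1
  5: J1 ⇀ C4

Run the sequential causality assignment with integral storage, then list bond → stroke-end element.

β0 →J1
β1 →J1
β2 →I1
β3 →J1
β4 →J1
β5 →J1

β4 stroke at J1  (Se1 (Se) sets effort on bond)
β0 stroke at J1  (C1: C, integral causality)
β1 stroke at J1  (C2 integral (e out))
β2 stroke at I1  (I1: I, integral causality)
β3 stroke at J1  (common-f at J1 fixed by 2)
β5 stroke at J1  (1-jn J1 has f-setter on 2)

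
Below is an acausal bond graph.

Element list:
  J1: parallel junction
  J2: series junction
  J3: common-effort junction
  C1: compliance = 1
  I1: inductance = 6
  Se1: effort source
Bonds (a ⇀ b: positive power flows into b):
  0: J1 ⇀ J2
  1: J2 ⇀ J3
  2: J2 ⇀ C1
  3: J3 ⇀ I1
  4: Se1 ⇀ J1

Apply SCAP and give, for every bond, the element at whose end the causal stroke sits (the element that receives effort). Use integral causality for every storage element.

β4 |J1  (Se1 fixes effort; stroke away)
β0 |J2  (0-jn J1 has e-setter on 4)
β2 |J2  (C1 integral (e out))
β1 |J3  (J2: last free bond brings flow in)
β3 |I1  (0-jn J3 has e-setter on 1)

bond 0 stroke at J2
bond 1 stroke at J3
bond 2 stroke at J2
bond 3 stroke at I1
bond 4 stroke at J1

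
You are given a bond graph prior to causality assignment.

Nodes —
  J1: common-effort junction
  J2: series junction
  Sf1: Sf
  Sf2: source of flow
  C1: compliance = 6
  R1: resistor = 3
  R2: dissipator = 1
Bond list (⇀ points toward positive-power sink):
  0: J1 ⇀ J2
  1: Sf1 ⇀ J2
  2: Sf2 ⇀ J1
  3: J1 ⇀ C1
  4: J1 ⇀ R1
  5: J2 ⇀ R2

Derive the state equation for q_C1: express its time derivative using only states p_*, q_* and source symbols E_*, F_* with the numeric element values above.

dq_C1/dt = -F_Sf1 + F_Sf2 - q_C1/18

bond 1 stroke at Sf1  (source Sf1 imposes f)
bond 2 stroke at Sf2  (Sf2 fixes flow; stroke at Sf2)
bond 0 stroke at J2  (J2: bond 1 brought flow, rest push out)
bond 5 stroke at J2  (common-f at J2 fixed by 1)
bond 3 stroke at J1  (prefer integral on C1)
bond 4 stroke at R1  (J1: bond 3 brought effort, rest push out)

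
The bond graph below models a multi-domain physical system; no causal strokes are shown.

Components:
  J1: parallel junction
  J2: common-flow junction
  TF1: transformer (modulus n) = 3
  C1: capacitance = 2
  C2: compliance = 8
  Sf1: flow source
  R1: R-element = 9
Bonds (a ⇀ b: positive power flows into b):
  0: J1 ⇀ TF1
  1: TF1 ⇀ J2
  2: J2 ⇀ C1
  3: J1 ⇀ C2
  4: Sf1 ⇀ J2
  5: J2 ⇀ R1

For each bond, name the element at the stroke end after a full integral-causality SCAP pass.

bond 0 |TF1
bond 1 |J2
bond 2 |J2
bond 3 |J1
bond 4 |Sf1
bond 5 |J2

#4 |Sf1  (Sf1: flow source, stroke at near end)
#1 |J2  (common-f at J2 fixed by 4)
#2 |J2  (J2: bond 4 brought flow, rest push out)
#5 |J2  (common-f at J2 fixed by 4)
#0 |TF1  (TF1: transformer flips bond 1)
#3 |J1  (J1 needs exactly one e-in)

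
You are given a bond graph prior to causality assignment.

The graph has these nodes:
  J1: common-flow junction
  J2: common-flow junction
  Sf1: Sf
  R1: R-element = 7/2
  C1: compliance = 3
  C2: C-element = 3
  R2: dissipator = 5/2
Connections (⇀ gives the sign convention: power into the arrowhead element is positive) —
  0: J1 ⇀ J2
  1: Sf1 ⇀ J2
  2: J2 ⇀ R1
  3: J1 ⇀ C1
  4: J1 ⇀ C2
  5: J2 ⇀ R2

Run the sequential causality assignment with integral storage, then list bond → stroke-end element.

#0 stroke at J2
#1 stroke at Sf1
#2 stroke at J2
#3 stroke at J1
#4 stroke at J1
#5 stroke at J2

bond 1 →Sf1  (Sf1: flow source, stroke at near end)
bond 0 →J2  (common-f at J2 fixed by 1)
bond 2 →J2  (J2 flow already set via bond 1)
bond 5 →J2  (J2 flow already set via bond 1)
bond 3 →J1  (common-f at J1 fixed by 0)
bond 4 →J1  (J1: bond 0 brought flow, rest push out)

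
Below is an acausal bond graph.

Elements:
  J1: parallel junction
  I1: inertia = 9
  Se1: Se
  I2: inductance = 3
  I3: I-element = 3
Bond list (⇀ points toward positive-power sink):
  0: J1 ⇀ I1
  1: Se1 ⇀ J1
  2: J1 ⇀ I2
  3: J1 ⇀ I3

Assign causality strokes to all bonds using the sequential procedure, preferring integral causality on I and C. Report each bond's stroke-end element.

β1 →J1  (Se1 fixes effort; stroke away)
β0 →I1  (J1: bond 1 brought effort, rest push out)
β2 →I2  (J1 effort already set via bond 1)
β3 →I3  (0-jn J1 has e-setter on 1)

bond 0 →I1
bond 1 →J1
bond 2 →I2
bond 3 →I3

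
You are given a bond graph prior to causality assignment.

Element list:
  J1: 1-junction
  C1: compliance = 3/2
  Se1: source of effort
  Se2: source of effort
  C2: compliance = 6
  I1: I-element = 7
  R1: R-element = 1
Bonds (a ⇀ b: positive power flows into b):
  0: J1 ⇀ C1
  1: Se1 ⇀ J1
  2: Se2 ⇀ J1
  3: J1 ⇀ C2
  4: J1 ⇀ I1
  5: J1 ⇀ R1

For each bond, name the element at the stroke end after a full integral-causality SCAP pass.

#0 |J1
#1 |J1
#2 |J1
#3 |J1
#4 |I1
#5 |J1

#1 stroke at J1  (Se1 (Se) sets effort on bond)
#2 stroke at J1  (Se2: effort source, stroke at far end)
#0 stroke at J1  (C1: C, integral causality)
#3 stroke at J1  (C2 integral (e out))
#4 stroke at I1  (I1 integral (f out))
#5 stroke at J1  (J1: bond 4 brought flow, rest push out)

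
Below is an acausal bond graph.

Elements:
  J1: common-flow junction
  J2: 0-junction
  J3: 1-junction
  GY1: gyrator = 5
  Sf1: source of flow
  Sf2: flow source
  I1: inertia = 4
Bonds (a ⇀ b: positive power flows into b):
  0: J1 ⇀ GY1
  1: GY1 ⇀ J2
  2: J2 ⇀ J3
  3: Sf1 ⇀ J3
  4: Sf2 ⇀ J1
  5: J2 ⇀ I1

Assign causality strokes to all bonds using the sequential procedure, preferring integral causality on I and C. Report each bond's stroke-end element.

bond 0 →J1
bond 1 →J2
bond 2 →J3
bond 3 →Sf1
bond 4 →Sf2
bond 5 →I1

b3 |Sf1  (Sf1 (Sf) sets flow on bond)
b4 |Sf2  (Sf2 fixes flow; stroke at Sf2)
b0 |J1  (J1: bond 4 brought flow, rest push out)
b2 |J3  (common-f at J3 fixed by 3)
b1 |J2  (GY1: gyrator matches bond 0)
b5 |I1  (0-jn J2 has e-setter on 1)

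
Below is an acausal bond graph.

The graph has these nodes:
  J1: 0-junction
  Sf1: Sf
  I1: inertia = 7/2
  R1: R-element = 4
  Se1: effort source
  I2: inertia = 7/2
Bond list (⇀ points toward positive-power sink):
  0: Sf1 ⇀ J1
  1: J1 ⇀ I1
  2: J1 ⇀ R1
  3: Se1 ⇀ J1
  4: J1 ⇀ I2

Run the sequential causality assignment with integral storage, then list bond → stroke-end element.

β0 stroke at Sf1  (source Sf1 imposes f)
β3 stroke at J1  (Se1: effort source, stroke at far end)
β1 stroke at I1  (common-e at J1 fixed by 3)
β2 stroke at R1  (common-e at J1 fixed by 3)
β4 stroke at I2  (0-jn J1 has e-setter on 3)

β0 stroke→Sf1
β1 stroke→I1
β2 stroke→R1
β3 stroke→J1
β4 stroke→I2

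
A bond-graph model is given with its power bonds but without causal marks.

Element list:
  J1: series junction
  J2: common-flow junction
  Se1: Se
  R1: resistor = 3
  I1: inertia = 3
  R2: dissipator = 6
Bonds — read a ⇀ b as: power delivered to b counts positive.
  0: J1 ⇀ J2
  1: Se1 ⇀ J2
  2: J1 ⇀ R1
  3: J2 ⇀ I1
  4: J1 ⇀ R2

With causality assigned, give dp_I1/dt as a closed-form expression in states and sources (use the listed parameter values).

bond 1 stroke at J2  (Se1 (Se) sets effort on bond)
bond 3 stroke at I1  (I1: I, integral causality)
bond 0 stroke at J2  (1-jn J2 has f-setter on 3)
bond 2 stroke at J1  (1-jn J1 has f-setter on 0)
bond 4 stroke at J1  (1-jn J1 has f-setter on 0)

dp_I1/dt = E_Se1 - 3*p_I1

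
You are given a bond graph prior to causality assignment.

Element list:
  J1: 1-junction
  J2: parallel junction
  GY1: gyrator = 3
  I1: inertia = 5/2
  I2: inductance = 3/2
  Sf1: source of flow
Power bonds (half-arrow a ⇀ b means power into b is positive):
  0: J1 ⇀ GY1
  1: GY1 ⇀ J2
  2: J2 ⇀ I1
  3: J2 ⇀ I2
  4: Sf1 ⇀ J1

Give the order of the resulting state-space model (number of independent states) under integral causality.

β4 |Sf1  (Sf1: flow source, stroke at near end)
β0 |J1  (J1: bond 4 brought flow, rest push out)
β1 |J2  (GY1 both-in/both-out from 0)
β2 |I1  (J2: bond 1 brought effort, rest push out)
β3 |I2  (0-jn J2 has e-setter on 1)

2  (I1, I2 all integral)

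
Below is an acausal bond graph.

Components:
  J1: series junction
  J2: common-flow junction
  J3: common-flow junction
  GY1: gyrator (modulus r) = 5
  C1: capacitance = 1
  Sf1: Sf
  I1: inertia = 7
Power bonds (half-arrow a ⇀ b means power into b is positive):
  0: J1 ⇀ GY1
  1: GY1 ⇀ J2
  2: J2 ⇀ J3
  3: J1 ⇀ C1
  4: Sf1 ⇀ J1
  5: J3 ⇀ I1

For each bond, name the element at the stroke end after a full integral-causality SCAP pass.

#4 stroke at Sf1  (Sf1 fixes flow; stroke at Sf1)
#0 stroke at J1  (common-f at J1 fixed by 4)
#3 stroke at J1  (1-jn J1 has f-setter on 4)
#1 stroke at J2  (GY1 both-in/both-out from 0)
#2 stroke at J3  (closing 1-jn rule on J2)
#5 stroke at I1  (J3: last free bond brings flow in)

bond 0 stroke→J1
bond 1 stroke→J2
bond 2 stroke→J3
bond 3 stroke→J1
bond 4 stroke→Sf1
bond 5 stroke→I1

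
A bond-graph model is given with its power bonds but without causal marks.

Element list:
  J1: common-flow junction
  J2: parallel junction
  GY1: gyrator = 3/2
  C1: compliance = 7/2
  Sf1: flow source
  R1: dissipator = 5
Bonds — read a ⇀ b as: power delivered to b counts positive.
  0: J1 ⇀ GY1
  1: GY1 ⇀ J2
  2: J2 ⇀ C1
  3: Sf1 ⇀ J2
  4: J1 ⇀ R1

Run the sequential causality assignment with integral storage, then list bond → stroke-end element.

β0 →GY1
β1 →GY1
β2 →J2
β3 →Sf1
β4 →J1

bond 3 |Sf1  (Sf1 (Sf) sets flow on bond)
bond 2 |J2  (C1 integral (e out))
bond 1 |GY1  (common-e at J2 fixed by 2)
bond 0 |GY1  (through GY1, causality inverts; strokes same side of GY1)
bond 4 |J1  (common-f at J1 fixed by 0)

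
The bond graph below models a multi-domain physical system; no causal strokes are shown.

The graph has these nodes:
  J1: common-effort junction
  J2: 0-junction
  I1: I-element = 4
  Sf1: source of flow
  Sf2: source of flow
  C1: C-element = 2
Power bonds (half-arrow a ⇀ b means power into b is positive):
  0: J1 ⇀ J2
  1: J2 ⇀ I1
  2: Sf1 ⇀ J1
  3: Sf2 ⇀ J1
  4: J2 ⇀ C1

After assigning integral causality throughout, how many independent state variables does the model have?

β2 stroke at Sf1  (Sf1 fixes flow; stroke at Sf1)
β3 stroke at Sf2  (Sf2 fixes flow; stroke at Sf2)
β0 stroke at J1  (closing 0-jn rule on J1)
β1 stroke at I1  (I1 integral (f out))
β4 stroke at J2  (J2: last free bond brings effort in)

2  (C1, I1 all integral)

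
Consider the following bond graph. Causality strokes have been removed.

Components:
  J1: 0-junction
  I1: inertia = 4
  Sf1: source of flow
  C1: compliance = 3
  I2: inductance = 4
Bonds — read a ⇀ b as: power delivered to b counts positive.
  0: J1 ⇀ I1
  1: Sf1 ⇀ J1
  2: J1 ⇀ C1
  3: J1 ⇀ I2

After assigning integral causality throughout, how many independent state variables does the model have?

b1 stroke→Sf1  (Sf1: flow source, stroke at near end)
b0 stroke→I1  (prefer integral on I1)
b2 stroke→J1  (C1 outputs effort q/C1)
b3 stroke→I2  (J1 effort already set via bond 2)

3  (C1, I1, I2 all integral)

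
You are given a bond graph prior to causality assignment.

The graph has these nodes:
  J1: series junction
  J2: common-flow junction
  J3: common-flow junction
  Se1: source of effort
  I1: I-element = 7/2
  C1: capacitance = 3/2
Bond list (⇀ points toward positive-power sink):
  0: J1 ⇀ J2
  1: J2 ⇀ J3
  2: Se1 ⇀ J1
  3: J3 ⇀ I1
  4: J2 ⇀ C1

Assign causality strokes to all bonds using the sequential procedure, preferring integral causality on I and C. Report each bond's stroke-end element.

#0 stroke at J2
#1 stroke at J3
#2 stroke at J1
#3 stroke at I1
#4 stroke at J2

bond 2 |J1  (Se1 (Se) sets effort on bond)
bond 0 |J2  (J1: last free bond brings flow in)
bond 3 |I1  (prefer integral on I1)
bond 1 |J3  (1-jn J3 has f-setter on 3)
bond 4 |J2  (J2: bond 1 brought flow, rest push out)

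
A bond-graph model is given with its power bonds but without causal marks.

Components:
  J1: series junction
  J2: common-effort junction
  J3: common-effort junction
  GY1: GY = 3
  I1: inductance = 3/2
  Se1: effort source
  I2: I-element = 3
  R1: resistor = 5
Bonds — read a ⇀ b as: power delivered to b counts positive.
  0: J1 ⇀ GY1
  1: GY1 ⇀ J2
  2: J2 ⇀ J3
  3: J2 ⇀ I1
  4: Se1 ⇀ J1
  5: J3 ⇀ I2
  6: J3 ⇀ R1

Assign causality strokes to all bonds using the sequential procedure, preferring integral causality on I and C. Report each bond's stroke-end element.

β4 stroke→J1  (Se1: effort source, stroke at far end)
β0 stroke→GY1  (J1 needs exactly one f-in)
β1 stroke→GY1  (through GY1, causality inverts; strokes same side of GY1)
β3 stroke→I1  (I1 integral (f out))
β2 stroke→J2  (closing 0-jn rule on J2)
β5 stroke→I2  (I2: I, integral causality)
β6 stroke→J3  (closing 0-jn rule on J3)

bond 0 →GY1
bond 1 →GY1
bond 2 →J2
bond 3 →I1
bond 4 →J1
bond 5 →I2
bond 6 →J3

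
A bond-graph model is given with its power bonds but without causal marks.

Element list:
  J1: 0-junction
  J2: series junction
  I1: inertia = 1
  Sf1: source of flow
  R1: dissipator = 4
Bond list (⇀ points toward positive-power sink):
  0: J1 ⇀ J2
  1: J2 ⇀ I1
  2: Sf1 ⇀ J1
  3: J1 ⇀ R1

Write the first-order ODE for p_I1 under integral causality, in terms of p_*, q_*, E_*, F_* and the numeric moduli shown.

dp_I1/dt = 4*F_Sf1 - 4*p_I1

b2 |Sf1  (source Sf1 imposes f)
b1 |I1  (prefer integral on I1)
b0 |J2  (J2: bond 1 brought flow, rest push out)
b3 |J1  (J1 needs exactly one e-in)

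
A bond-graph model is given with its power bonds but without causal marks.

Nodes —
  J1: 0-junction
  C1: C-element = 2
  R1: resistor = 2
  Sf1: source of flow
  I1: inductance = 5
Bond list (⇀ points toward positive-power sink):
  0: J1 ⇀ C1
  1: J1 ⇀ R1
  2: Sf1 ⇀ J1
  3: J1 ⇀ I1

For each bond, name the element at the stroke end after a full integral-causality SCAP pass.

β2 stroke→Sf1  (Sf1: flow source, stroke at near end)
β0 stroke→J1  (C1: C, integral causality)
β1 stroke→R1  (J1: bond 0 brought effort, rest push out)
β3 stroke→I1  (0-jn J1 has e-setter on 0)

#0 |J1
#1 |R1
#2 |Sf1
#3 |I1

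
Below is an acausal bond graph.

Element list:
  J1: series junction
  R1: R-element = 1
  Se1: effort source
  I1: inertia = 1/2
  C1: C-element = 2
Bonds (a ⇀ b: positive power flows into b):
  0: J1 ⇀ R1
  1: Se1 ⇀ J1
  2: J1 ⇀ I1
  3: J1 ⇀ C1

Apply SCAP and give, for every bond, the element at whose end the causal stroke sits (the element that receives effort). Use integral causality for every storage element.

bond 1 stroke at J1  (Se1: effort source, stroke at far end)
bond 2 stroke at I1  (I1: I, integral causality)
bond 0 stroke at J1  (J1 flow already set via bond 2)
bond 3 stroke at J1  (1-jn J1 has f-setter on 2)

bond 0 stroke→J1
bond 1 stroke→J1
bond 2 stroke→I1
bond 3 stroke→J1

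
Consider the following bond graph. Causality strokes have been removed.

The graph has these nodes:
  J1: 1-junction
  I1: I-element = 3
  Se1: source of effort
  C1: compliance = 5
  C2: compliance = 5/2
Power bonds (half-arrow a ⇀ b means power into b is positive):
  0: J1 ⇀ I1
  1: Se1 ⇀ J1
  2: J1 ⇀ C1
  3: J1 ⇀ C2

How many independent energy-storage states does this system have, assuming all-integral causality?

b1 stroke→J1  (Se1 fixes effort; stroke away)
b0 stroke→I1  (prefer integral on I1)
b2 stroke→J1  (1-jn J1 has f-setter on 0)
b3 stroke→J1  (J1: bond 0 brought flow, rest push out)

3  (C1, C2, I1 all integral)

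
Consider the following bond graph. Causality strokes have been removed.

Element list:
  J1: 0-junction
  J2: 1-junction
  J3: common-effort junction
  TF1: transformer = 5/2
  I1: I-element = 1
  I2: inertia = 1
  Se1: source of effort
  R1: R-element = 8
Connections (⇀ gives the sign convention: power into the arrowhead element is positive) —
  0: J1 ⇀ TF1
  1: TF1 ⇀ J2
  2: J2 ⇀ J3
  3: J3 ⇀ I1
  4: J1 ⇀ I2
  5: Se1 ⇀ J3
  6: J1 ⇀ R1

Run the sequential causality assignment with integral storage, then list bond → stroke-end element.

bond 0 |J1
bond 1 |TF1
bond 2 |J2
bond 3 |I1
bond 4 |I2
bond 5 |J3
bond 6 |R1

bond 5 stroke→J3  (Se1 (Se) sets effort on bond)
bond 2 stroke→J2  (0-jn J3 has e-setter on 5)
bond 3 stroke→I1  (common-e at J3 fixed by 5)
bond 1 stroke→TF1  (only one flow-in slot at J2)
bond 0 stroke→J1  (through TF1, causality passes straight; one stroke at TF1)
bond 4 stroke→I2  (J1 effort already set via bond 0)
bond 6 stroke→R1  (0-jn J1 has e-setter on 0)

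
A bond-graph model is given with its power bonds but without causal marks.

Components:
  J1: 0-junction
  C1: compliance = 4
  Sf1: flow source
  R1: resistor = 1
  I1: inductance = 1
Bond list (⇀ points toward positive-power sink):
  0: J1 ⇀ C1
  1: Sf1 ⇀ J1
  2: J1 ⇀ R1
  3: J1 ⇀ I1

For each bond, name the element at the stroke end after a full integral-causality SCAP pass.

β1 →Sf1  (source Sf1 imposes f)
β0 →J1  (C1 integral (e out))
β2 →R1  (J1: bond 0 brought effort, rest push out)
β3 →I1  (0-jn J1 has e-setter on 0)

β0 |J1
β1 |Sf1
β2 |R1
β3 |I1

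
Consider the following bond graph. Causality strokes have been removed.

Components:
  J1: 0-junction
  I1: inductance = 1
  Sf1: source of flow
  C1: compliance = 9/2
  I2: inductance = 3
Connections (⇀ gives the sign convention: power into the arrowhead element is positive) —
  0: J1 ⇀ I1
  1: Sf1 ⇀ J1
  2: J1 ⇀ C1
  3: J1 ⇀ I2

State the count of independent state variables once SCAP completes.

3  (C1, I1, I2 all integral)

#1 →Sf1  (source Sf1 imposes f)
#0 →I1  (prefer integral on I1)
#2 →J1  (C1 integral (e out))
#3 →I2  (J1: bond 2 brought effort, rest push out)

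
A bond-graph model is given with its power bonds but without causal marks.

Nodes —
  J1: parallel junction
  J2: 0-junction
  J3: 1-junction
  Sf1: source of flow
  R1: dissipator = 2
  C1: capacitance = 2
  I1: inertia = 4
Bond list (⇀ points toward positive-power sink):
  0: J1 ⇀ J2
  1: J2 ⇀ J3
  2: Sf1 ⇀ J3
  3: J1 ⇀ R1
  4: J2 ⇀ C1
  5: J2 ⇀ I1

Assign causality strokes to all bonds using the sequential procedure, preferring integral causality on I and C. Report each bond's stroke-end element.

β2 stroke→Sf1  (Sf1 (Sf) sets flow on bond)
β1 stroke→J3  (common-f at J3 fixed by 2)
β4 stroke→J2  (prefer integral on C1)
β0 stroke→J1  (0-jn J2 has e-setter on 4)
β5 stroke→I1  (J2 effort already set via bond 4)
β3 stroke→R1  (0-jn J1 has e-setter on 0)

bond 0 →J1
bond 1 →J3
bond 2 →Sf1
bond 3 →R1
bond 4 →J2
bond 5 →I1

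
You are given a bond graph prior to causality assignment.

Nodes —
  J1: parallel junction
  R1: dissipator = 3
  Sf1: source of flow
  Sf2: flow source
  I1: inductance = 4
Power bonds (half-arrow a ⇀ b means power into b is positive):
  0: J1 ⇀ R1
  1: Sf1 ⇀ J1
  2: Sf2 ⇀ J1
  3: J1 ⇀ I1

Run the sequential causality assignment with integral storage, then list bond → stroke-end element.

β0 |J1
β1 |Sf1
β2 |Sf2
β3 |I1

bond 1 stroke→Sf1  (Sf1 (Sf) sets flow on bond)
bond 2 stroke→Sf2  (Sf2: flow source, stroke at near end)
bond 3 stroke→I1  (I1 outputs flow p/I1)
bond 0 stroke→J1  (J1 needs exactly one e-in)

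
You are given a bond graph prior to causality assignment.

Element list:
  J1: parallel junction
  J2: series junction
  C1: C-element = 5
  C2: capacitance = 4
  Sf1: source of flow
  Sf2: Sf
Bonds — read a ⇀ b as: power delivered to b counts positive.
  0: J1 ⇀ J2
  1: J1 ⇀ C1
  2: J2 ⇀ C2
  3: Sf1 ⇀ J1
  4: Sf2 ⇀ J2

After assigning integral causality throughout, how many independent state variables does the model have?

2  (C1, C2 all integral)

β3 |Sf1  (Sf1 fixes flow; stroke at Sf1)
β4 |Sf2  (source Sf2 imposes f)
β0 |J2  (J2: bond 4 brought flow, rest push out)
β2 |J2  (1-jn J2 has f-setter on 4)
β1 |J1  (only one effort-in slot at J1)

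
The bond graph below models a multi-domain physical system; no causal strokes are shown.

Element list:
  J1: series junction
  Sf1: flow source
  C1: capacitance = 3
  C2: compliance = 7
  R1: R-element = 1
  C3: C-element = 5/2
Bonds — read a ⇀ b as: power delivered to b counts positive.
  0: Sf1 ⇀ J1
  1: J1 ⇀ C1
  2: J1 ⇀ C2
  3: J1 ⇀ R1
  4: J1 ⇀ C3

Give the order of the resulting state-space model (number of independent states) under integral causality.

3  (C1, C2, C3 all integral)

#0 stroke at Sf1  (Sf1 (Sf) sets flow on bond)
#1 stroke at J1  (J1: bond 0 brought flow, rest push out)
#2 stroke at J1  (J1 flow already set via bond 0)
#3 stroke at J1  (J1 flow already set via bond 0)
#4 stroke at J1  (common-f at J1 fixed by 0)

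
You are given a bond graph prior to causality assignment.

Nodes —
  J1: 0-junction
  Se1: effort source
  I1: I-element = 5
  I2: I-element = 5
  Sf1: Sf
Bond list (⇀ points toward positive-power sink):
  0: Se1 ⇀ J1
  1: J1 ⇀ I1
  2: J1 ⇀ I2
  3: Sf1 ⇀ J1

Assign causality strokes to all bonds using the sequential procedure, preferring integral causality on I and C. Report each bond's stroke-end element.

#0 stroke→J1
#1 stroke→I1
#2 stroke→I2
#3 stroke→Sf1

bond 0 stroke→J1  (Se1 (Se) sets effort on bond)
bond 3 stroke→Sf1  (Sf1 fixes flow; stroke at Sf1)
bond 1 stroke→I1  (0-jn J1 has e-setter on 0)
bond 2 stroke→I2  (J1 effort already set via bond 0)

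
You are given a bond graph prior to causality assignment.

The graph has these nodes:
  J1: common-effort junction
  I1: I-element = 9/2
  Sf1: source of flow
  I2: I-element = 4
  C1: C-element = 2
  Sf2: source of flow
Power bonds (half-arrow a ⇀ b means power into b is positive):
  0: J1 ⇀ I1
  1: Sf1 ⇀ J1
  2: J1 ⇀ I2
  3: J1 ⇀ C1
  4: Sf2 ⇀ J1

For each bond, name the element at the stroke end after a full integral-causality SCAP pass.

β0 stroke→I1
β1 stroke→Sf1
β2 stroke→I2
β3 stroke→J1
β4 stroke→Sf2

b1 |Sf1  (Sf1 (Sf) sets flow on bond)
b4 |Sf2  (Sf2 (Sf) sets flow on bond)
b0 |I1  (prefer integral on I1)
b2 |I2  (I2: I, integral causality)
b3 |J1  (J1 needs exactly one e-in)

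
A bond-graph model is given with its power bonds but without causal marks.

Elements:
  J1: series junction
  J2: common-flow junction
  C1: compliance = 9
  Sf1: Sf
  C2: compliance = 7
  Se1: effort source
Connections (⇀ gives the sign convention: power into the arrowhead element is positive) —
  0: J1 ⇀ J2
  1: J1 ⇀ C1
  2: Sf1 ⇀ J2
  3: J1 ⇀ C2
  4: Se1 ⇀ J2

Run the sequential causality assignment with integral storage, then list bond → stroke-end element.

#2 |Sf1  (Sf1: flow source, stroke at near end)
#4 |J2  (Se1 fixes effort; stroke away)
#0 |J2  (J2: bond 2 brought flow, rest push out)
#1 |J1  (common-f at J1 fixed by 0)
#3 |J1  (1-jn J1 has f-setter on 0)

β0 |J2
β1 |J1
β2 |Sf1
β3 |J1
β4 |J2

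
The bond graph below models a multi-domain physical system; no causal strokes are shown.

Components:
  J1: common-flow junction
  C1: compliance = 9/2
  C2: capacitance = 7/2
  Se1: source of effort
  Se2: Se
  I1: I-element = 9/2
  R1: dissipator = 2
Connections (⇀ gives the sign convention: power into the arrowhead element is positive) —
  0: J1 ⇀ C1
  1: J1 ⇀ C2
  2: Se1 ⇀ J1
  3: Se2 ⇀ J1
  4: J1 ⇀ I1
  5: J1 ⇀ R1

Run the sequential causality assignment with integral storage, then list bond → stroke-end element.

β0 →J1
β1 →J1
β2 →J1
β3 →J1
β4 →I1
β5 →J1

b2 |J1  (Se1: effort source, stroke at far end)
b3 |J1  (Se2 (Se) sets effort on bond)
b0 |J1  (prefer integral on C1)
b1 |J1  (C2: C, integral causality)
b4 |I1  (I1: I, integral causality)
b5 |J1  (J1: bond 4 brought flow, rest push out)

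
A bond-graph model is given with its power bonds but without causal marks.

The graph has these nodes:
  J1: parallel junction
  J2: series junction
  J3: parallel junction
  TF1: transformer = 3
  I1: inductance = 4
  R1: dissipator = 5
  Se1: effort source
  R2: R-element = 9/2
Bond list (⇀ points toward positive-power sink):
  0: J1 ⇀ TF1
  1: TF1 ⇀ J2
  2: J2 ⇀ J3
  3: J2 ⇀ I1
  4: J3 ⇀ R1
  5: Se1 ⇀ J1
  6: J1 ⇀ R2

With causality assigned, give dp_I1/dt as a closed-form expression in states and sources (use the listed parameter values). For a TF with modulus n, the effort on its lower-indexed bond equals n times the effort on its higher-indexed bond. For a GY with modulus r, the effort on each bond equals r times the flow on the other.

#5 stroke at J1  (Se1 fixes effort; stroke away)
#0 stroke at TF1  (J1: bond 5 brought effort, rest push out)
#6 stroke at R2  (J1: bond 5 brought effort, rest push out)
#1 stroke at J2  (TF TF1: opposite of bond 0)
#3 stroke at I1  (I1 integral (f out))
#2 stroke at J2  (J2 flow already set via bond 3)
#4 stroke at J3  (only one effort-in slot at J3)

dp_I1/dt = E_Se1/3 - 5*p_I1/4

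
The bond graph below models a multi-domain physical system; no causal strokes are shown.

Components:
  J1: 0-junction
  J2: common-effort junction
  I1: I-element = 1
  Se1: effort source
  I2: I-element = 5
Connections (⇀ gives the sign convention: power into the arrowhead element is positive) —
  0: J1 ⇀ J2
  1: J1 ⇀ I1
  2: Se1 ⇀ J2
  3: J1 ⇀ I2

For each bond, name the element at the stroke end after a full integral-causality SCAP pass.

bond 0 |J1
bond 1 |I1
bond 2 |J2
bond 3 |I2

β2 |J2  (Se1 fixes effort; stroke away)
β0 |J1  (J2: bond 2 brought effort, rest push out)
β1 |I1  (common-e at J1 fixed by 0)
β3 |I2  (common-e at J1 fixed by 0)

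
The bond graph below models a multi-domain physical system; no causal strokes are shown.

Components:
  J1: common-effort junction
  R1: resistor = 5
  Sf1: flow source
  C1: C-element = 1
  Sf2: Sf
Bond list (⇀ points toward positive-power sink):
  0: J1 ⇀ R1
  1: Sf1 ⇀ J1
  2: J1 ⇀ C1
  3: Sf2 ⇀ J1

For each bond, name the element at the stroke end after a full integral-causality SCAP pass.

β1 stroke→Sf1  (Sf1 fixes flow; stroke at Sf1)
β3 stroke→Sf2  (Sf2 fixes flow; stroke at Sf2)
β2 stroke→J1  (C1 integral (e out))
β0 stroke→R1  (J1: bond 2 brought effort, rest push out)

#0 →R1
#1 →Sf1
#2 →J1
#3 →Sf2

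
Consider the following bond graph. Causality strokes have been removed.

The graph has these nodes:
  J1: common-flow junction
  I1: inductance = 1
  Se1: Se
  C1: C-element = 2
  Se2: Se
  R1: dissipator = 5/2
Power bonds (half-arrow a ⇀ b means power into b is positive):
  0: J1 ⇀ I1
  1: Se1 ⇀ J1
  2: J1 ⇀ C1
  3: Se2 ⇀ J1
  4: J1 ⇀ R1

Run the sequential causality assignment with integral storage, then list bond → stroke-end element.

β0 stroke→I1
β1 stroke→J1
β2 stroke→J1
β3 stroke→J1
β4 stroke→J1

β1 stroke→J1  (Se1: effort source, stroke at far end)
β3 stroke→J1  (Se2: effort source, stroke at far end)
β0 stroke→I1  (I1 outputs flow p/I1)
β2 stroke→J1  (J1 flow already set via bond 0)
β4 stroke→J1  (common-f at J1 fixed by 0)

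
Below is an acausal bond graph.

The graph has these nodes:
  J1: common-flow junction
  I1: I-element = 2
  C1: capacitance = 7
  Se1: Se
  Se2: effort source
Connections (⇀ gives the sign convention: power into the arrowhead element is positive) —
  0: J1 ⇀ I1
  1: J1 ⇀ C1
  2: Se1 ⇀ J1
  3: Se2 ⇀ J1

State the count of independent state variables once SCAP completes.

2  (C1, I1 all integral)

bond 2 →J1  (source Se1 imposes e)
bond 3 →J1  (source Se2 imposes e)
bond 0 →I1  (I1: I, integral causality)
bond 1 →J1  (common-f at J1 fixed by 0)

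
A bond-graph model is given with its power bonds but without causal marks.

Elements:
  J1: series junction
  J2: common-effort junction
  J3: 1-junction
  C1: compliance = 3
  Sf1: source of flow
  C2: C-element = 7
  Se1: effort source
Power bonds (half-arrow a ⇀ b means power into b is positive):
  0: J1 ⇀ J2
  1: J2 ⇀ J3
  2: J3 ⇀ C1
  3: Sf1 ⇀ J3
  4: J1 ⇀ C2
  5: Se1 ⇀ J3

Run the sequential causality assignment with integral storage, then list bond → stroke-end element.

bond 3 |Sf1  (Sf1 (Sf) sets flow on bond)
bond 5 |J3  (Se1 (Se) sets effort on bond)
bond 1 |J3  (J3 flow already set via bond 3)
bond 2 |J3  (J3: bond 3 brought flow, rest push out)
bond 0 |J2  (J2: last free bond brings effort in)
bond 4 |J1  (common-f at J1 fixed by 0)

bond 0 stroke→J2
bond 1 stroke→J3
bond 2 stroke→J3
bond 3 stroke→Sf1
bond 4 stroke→J1
bond 5 stroke→J3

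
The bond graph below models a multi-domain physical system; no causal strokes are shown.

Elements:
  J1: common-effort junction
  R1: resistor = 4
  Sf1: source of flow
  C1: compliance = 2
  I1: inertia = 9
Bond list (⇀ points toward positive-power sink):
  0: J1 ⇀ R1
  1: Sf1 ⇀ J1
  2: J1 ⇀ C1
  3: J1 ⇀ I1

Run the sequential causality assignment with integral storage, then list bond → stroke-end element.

bond 1 stroke at Sf1  (source Sf1 imposes f)
bond 2 stroke at J1  (C1 integral (e out))
bond 0 stroke at R1  (J1 effort already set via bond 2)
bond 3 stroke at I1  (J1: bond 2 brought effort, rest push out)

#0 |R1
#1 |Sf1
#2 |J1
#3 |I1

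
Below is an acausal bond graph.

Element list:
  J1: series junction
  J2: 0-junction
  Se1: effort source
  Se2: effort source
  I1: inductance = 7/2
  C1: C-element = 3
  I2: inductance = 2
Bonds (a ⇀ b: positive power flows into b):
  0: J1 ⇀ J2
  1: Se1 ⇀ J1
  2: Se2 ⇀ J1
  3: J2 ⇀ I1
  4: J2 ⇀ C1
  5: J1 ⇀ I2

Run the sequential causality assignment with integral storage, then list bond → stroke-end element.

bond 1 stroke at J1  (source Se1 imposes e)
bond 2 stroke at J1  (Se2: effort source, stroke at far end)
bond 3 stroke at I1  (I1 outputs flow p/I1)
bond 4 stroke at J2  (C1 integral (e out))
bond 0 stroke at J1  (J2: bond 4 brought effort, rest push out)
bond 5 stroke at I2  (J1: last free bond brings flow in)

b0 |J1
b1 |J1
b2 |J1
b3 |I1
b4 |J2
b5 |I2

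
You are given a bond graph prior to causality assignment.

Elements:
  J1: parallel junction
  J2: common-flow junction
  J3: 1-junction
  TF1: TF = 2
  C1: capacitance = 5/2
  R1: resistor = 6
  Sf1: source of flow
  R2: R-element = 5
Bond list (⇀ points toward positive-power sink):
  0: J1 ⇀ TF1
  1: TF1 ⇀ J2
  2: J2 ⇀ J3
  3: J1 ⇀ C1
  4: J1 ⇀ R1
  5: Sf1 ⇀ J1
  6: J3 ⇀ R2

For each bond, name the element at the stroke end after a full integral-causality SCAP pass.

b5 →Sf1  (Sf1 (Sf) sets flow on bond)
b3 →J1  (C1 integral (e out))
b0 →TF1  (J1 effort already set via bond 3)
b4 →R1  (J1: bond 3 brought effort, rest push out)
b1 →J2  (through TF1, causality passes straight; one stroke at TF1)
b2 →J3  (only one flow-in slot at J2)
b6 →R2  (only one flow-in slot at J3)

β0 |TF1
β1 |J2
β2 |J3
β3 |J1
β4 |R1
β5 |Sf1
β6 |R2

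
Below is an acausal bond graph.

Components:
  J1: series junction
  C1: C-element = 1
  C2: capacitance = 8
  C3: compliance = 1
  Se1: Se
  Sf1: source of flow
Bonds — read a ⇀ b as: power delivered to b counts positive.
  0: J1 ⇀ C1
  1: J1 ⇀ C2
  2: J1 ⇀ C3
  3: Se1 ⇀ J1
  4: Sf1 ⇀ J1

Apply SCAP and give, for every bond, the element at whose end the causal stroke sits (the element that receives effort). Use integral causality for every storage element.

#0 →J1
#1 →J1
#2 →J1
#3 →J1
#4 →Sf1

β3 |J1  (Se1 fixes effort; stroke away)
β4 |Sf1  (Sf1 fixes flow; stroke at Sf1)
β0 |J1  (J1 flow already set via bond 4)
β1 |J1  (common-f at J1 fixed by 4)
β2 |J1  (J1: bond 4 brought flow, rest push out)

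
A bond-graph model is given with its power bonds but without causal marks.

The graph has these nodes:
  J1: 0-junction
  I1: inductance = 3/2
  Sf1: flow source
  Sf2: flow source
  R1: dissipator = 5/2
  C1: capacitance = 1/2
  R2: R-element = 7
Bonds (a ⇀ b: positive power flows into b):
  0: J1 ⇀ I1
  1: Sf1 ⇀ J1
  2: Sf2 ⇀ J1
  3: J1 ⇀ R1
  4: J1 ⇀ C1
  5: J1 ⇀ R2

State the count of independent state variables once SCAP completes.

2  (C1, I1 all integral)

β1 →Sf1  (source Sf1 imposes f)
β2 →Sf2  (source Sf2 imposes f)
β0 →I1  (I1: I, integral causality)
β4 →J1  (prefer integral on C1)
β3 →R1  (common-e at J1 fixed by 4)
β5 →R2  (common-e at J1 fixed by 4)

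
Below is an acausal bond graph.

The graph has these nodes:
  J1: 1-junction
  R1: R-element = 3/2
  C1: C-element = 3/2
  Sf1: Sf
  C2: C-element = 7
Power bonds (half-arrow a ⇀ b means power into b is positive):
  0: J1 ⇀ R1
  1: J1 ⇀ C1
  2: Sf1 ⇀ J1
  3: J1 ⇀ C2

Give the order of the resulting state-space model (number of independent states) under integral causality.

β2 |Sf1  (Sf1: flow source, stroke at near end)
β0 |J1  (J1: bond 2 brought flow, rest push out)
β1 |J1  (common-f at J1 fixed by 2)
β3 |J1  (J1 flow already set via bond 2)

2  (C1, C2 all integral)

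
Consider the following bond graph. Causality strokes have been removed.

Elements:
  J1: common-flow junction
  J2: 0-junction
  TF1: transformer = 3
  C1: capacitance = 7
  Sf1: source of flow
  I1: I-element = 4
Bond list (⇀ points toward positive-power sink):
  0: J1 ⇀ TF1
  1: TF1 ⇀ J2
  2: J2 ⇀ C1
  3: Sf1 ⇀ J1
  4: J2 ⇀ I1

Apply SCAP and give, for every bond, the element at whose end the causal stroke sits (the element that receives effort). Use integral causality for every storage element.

b0 →J1
b1 →TF1
b2 →J2
b3 →Sf1
b4 →I1

b3 |Sf1  (Sf1 fixes flow; stroke at Sf1)
b0 |J1  (J1 flow already set via bond 3)
b1 |TF1  (TF1 one-in-one-out from 0)
b2 |J2  (prefer integral on C1)
b4 |I1  (common-e at J2 fixed by 2)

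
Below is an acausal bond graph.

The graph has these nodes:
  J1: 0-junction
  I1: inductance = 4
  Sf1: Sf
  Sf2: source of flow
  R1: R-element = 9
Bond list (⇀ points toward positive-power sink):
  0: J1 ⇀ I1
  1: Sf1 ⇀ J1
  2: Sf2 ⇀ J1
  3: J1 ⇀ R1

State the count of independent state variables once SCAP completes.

bond 1 stroke at Sf1  (Sf1 fixes flow; stroke at Sf1)
bond 2 stroke at Sf2  (Sf2 fixes flow; stroke at Sf2)
bond 0 stroke at I1  (prefer integral on I1)
bond 3 stroke at J1  (J1: last free bond brings effort in)

1  (I1 all integral)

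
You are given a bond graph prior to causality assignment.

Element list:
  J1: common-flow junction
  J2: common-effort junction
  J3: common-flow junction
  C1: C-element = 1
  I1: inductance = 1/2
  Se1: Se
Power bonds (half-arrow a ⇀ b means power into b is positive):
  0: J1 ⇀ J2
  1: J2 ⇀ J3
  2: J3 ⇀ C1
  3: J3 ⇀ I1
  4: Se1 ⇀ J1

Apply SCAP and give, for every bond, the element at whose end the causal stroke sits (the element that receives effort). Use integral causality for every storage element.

#0 |J2
#1 |J3
#2 |J3
#3 |I1
#4 |J1

b4 stroke at J1  (Se1: effort source, stroke at far end)
b0 stroke at J2  (J1: last free bond brings flow in)
b1 stroke at J3  (common-e at J2 fixed by 0)
b2 stroke at J3  (prefer integral on C1)
b3 stroke at I1  (J3 needs exactly one f-in)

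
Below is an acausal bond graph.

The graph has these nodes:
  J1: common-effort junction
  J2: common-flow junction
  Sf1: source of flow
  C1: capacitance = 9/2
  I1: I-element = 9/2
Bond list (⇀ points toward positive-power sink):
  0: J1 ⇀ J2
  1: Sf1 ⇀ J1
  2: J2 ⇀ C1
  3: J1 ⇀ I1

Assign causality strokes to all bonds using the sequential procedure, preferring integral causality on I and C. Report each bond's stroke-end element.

bond 0 →J1
bond 1 →Sf1
bond 2 →J2
bond 3 →I1

β1 stroke at Sf1  (Sf1: flow source, stroke at near end)
β2 stroke at J2  (prefer integral on C1)
β0 stroke at J1  (J2 needs exactly one f-in)
β3 stroke at I1  (J1 effort already set via bond 0)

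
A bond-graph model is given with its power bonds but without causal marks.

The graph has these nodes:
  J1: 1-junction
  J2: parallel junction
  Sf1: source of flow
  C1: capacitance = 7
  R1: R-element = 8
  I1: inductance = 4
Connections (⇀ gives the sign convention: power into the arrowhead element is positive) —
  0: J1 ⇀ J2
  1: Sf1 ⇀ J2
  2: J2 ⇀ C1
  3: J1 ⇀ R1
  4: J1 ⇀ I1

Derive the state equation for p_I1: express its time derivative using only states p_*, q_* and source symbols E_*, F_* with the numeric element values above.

dp_I1/dt = -2*p_I1 - q_C1/7

bond 1 stroke→Sf1  (source Sf1 imposes f)
bond 2 stroke→J2  (C1 outputs effort q/C1)
bond 0 stroke→J1  (J2 effort already set via bond 2)
bond 4 stroke→I1  (I1 integral (f out))
bond 3 stroke→J1  (1-jn J1 has f-setter on 4)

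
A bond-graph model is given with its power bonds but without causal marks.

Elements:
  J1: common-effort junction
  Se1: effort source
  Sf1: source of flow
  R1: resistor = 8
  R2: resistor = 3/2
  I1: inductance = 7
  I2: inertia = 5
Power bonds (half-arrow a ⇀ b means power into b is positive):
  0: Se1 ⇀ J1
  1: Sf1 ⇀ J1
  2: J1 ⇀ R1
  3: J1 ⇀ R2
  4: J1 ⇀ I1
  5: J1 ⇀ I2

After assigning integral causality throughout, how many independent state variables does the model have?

2  (I1, I2 all integral)

#0 stroke→J1  (Se1: effort source, stroke at far end)
#1 stroke→Sf1  (Sf1 (Sf) sets flow on bond)
#2 stroke→R1  (J1: bond 0 brought effort, rest push out)
#3 stroke→R2  (common-e at J1 fixed by 0)
#4 stroke→I1  (0-jn J1 has e-setter on 0)
#5 stroke→I2  (J1 effort already set via bond 0)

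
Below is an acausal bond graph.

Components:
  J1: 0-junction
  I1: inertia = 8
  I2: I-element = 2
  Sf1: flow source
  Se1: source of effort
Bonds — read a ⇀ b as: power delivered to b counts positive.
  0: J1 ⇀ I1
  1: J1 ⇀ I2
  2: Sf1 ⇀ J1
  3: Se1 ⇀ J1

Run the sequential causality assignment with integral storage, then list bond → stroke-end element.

#2 stroke→Sf1  (Sf1: flow source, stroke at near end)
#3 stroke→J1  (Se1 (Se) sets effort on bond)
#0 stroke→I1  (0-jn J1 has e-setter on 3)
#1 stroke→I2  (0-jn J1 has e-setter on 3)

b0 →I1
b1 →I2
b2 →Sf1
b3 →J1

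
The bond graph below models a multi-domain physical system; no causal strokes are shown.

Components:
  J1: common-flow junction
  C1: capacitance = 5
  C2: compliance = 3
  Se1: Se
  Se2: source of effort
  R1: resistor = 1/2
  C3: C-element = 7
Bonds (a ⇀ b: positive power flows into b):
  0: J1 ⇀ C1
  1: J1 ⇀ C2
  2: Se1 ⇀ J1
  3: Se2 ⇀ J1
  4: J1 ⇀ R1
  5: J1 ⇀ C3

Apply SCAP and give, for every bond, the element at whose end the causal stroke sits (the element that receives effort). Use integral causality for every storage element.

#0 stroke at J1
#1 stroke at J1
#2 stroke at J1
#3 stroke at J1
#4 stroke at R1
#5 stroke at J1

b2 →J1  (source Se1 imposes e)
b3 →J1  (Se2 fixes effort; stroke away)
b0 →J1  (C1 outputs effort q/C1)
b1 →J1  (C2: C, integral causality)
b5 →J1  (C3 integral (e out))
b4 →R1  (only one flow-in slot at J1)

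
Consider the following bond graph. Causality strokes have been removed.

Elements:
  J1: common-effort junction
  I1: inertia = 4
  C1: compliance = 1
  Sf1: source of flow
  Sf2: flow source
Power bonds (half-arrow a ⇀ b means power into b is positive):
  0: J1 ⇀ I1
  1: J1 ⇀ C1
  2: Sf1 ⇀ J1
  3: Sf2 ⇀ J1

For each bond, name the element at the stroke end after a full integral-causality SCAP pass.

#2 stroke→Sf1  (Sf1: flow source, stroke at near end)
#3 stroke→Sf2  (Sf2 (Sf) sets flow on bond)
#0 stroke→I1  (I1 integral (f out))
#1 stroke→J1  (J1 needs exactly one e-in)

β0 →I1
β1 →J1
β2 →Sf1
β3 →Sf2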